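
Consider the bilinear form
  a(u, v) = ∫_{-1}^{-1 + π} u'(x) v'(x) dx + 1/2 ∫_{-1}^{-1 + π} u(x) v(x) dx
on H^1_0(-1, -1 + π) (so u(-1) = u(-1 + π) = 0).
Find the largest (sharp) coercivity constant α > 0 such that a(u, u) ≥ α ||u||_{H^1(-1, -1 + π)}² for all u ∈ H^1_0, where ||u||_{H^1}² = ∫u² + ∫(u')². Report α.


α = 3/4

Coercivity of a(·,·) on H^1_0(-1, -1 + π) means a(u, u) ≥ α ||u||_{H^1}² for every u ∈ H^1_0.
The interval has length L = π, and Poincaré/coercivity depend only on L. Here a(u, u) = ∫(u')² + (1/2)·∫u².
Here 0 < c = 1/2 < 1. The condition a(u,u) ≥ α||u||_{H^1}² reads (1−α)∫(u')² ≥ (α−c)∫u². Any admissible α is ≤ 1 (rapidly oscillating u have ∫u²/∫(u')² → 0), and α = 1 would force 0 ≥ (1−c)∫u², impossible since c < 1; so 1−α > 0. By the sharp Poincaré inequality on H^1_0 of an interval of length L, ∫(u')² ≥ (π/L)²∫u² with equality for the first sine mode sin(π(x−x₀)/L) (x₀ the left endpoint), so the inequality holds for all u iff (1−α)(π/L)² ≥ α − c, i.e. α ≤ ((π/L)² + c)/((π/L)² + 1) = (1 + c(L/π)²)/(1 + (L/π)²). With (π/L)² = 1 and c = 1/2, the largest admissible constant is α = ((π/L)² + c)/((π/L)² + 1).
Simplifying, α = 3/4.


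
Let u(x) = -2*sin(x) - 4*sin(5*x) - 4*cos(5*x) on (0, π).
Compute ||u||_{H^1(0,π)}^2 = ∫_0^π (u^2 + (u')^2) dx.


||u||_{H^1(0,π)}^2 = 420*π

u'(x) = 20*sin(5*x) - 2*cos(x) - 20*cos(5*x).
Expand u² and (u')² and integrate term by term on (0, π), using: for integers n ≥ 1, ∫_0^π sin²(nx) dx = ∫_0^π cos²(nx) dx = π/2; for n ≠ n', ∫_0^π sin(nx)sin(n'x) dx = ∫_0^π cos(nx)cos(n'x) dx = 0; and by product-to-sum, ∫_0^π sin(nx)cos(n'x) dx = ½∫_0^π [sin((n+n')x) + sin((n−n')x)] dx, which is 0 when n+n' is even and 2n/(n²−n'²) when n+n' is odd (it need not vanish on (0, π)).
  u² squared terms: (-4)²·∫cos(5x)² dx = 16·π/2 = 8*π;  (-4)²·∫sin(5x)² dx = 16·π/2 = 8*π;  (-2)²·∫sin(x)² dx = 4·π/2 = 2*π.
  u² cross terms: 2·(-4)·(-4)·∫cos(5x)·sin(5x) dx = 32·(0) = 0;  2·(-4)·(-2)·∫cos(5x)·sin(x) dx = 16·(0) = 0;  2·(-4)·(-2)·∫sin(5x)·sin(x) dx = 16·(0) = 0.
  So ∫_0^π u² dx = 8*π + 8*π + 2*π + 0 + 0 + 0 = 18*π.
  (u')² squared terms: (-20)²·∫cos(5x)² dx = 400·π/2 = 200*π;  (-2)²·∫cos(x)² dx = 4·π/2 = 2*π;  (20)²·∫sin(5x)² dx = 400·π/2 = 200*π.
  (u')² cross terms: 2·(-20)·(-2)·∫cos(5x)·cos(x) dx = 80·(0) = 0;  2·(-20)·(20)·∫cos(5x)·sin(5x) dx = -800·(0) = 0;  2·(-2)·(20)·∫cos(x)·sin(5x) dx = -80·(0) = 0.
  So ∫_0^π (u')² dx = 200*π + 2*π + 200*π + 0 + 0 + 0 = 402*π.
||u||_{H^1}^2 = (18*π) + (402*π) = 420*π.


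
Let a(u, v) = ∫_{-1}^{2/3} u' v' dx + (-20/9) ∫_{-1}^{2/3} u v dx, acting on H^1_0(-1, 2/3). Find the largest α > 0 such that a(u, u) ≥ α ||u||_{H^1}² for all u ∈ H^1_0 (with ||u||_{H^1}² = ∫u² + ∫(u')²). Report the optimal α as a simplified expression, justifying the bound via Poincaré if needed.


α = (-500 + 81*π^2)/(9*(25 + 9*π^2))

Coercivity of a(·,·) on H^1_0(-1, 2/3) means a(u, u) ≥ α ||u||_{H^1}² for every u ∈ H^1_0.
The interval has length L = 5/3, and Poincaré/coercivity depend only on L. Here a(u, u) = ∫(u')² + (-20/9)·∫u².
Here c = -20/9 < 0 with |c| < (π/L)² = 9*π^2/25, so coercivity still holds. The condition a(u,u) ≥ α||u||_{H^1}² reads (1−α)∫(u')² ≥ (α−c)∫u². Any admissible α is ≤ 1 (rapidly oscillating u have ∫u²/∫(u')² → 0), and α = 1 would force 0 ≥ (1−c)∫u², impossible since c < 1; so 1−α > 0. By the sharp Poincaré inequality on H^1_0 of an interval of length L, ∫(u')² ≥ (π/L)²∫u² with equality for the first sine mode sin(π(x−x₀)/L) (x₀ the left endpoint), so the inequality holds for all u iff (1−α)(π/L)² ≥ α − c, i.e. α ≤ ((π/L)² + c)/((π/L)² + 1) = (1 + c(L/π)²)/(1 + (L/π)²). (Direct route, valid since c ≤ 0: Poincaré gives c∫u² ≥ c(L/π)²∫(u')², so a(u,u) ≥ (1 + c(L/π)²)∫(u')², while ||u||_{H^1}² ≤ (1 + (L/π)²)∫(u')²; dividing yields the same α.) With (π/L)² = 9*π^2/25 and c = -20/9, the largest admissible constant is α = ((π/L)² + c)/((π/L)² + 1).
Simplifying, α = (-500 + 81*π^2)/(9*(25 + 9*π^2)).


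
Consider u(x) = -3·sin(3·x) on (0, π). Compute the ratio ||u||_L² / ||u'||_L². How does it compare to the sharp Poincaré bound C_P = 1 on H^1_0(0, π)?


||u||_L² / ||u'||_L² = 1/3 < C_P = 1.

u(x) = -3·sin(3·x), so u'(x) = -9*cos(3*x).
Writing u(x) = A·sin(kπx/L) with A = -3 and k = 3, use ∫_0^L sin²(kπx/L) dx = L/2 and ∫_0^L cos²(kπx/L) dx = L/2.
u² = 9·sin²(3·x) and (u')² = 81·cos²(3·x), and each of sin², cos² integrates to L/2 = π/2 over (0, π).
∫_0^π u² dx = 9*π/2, so ||u||_L² = 3*sqrt(2)*sqrt(π)/2.
∫_0^π (u')² dx = 81*π/2, so ||u'||_L² = 9*sqrt(2)*sqrt(π)/2.
Ratio ||u||_L² / ||u'||_L² = 1/3.
Sharp Poincaré constant on H^1_0(0, π) is C_P = L/π = 1, achieved by sin(x).
This is the k = 3 harmonic; the ratio L/(kπ) is strictly less than C_P = L/π, consistent with the sharp inequality ||u||_L² ≤ C_P ||u'||_L².


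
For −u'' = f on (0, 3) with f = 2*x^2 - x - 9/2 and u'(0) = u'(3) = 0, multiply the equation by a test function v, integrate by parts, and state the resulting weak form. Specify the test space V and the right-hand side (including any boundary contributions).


V = H^1(0, 3) (no boundary constraint on v; u is determined up to an additive constant); weak form: ∫_0^3 u'v' dx = ∫_0^3 (2*x^2 - x - 9/2) v dx for all v ∈ V.

Multiply both sides by a test function v and integrate from 0 to 3:
  ∫_0^3 −u''(x) v(x) dx = ∫_0^3 f(x) v(x) dx.
Integrate the LHS by parts once:
  ∫_0^3 −u'' v dx = −[u'(x) v(x)]_0^3 + ∫_0^3 u'(x) v'(x) dx.
Thus ∫_0^3 u'(x) v'(x) dx = ∫_0^3 f(x) v(x) dx + [u'(x) v(x)]_0^3.
Choose V so that boundary terms are either known or forced to vanish.
u has homogeneous Neumann: u'(0) = u'(3) = 0. So [u' v]_0^3 = 0·v(3) − 0·v(0) = 0 for any v; take V = H^1(0, 3).
Weak formulation: find u (satisfying any essential BC) such that ∫_0^3 u'(x) v'(x) dx = ∫_0^3 f v dx for all v ∈ V (homogeneous Neumann, so boundary terms vanish).
Substituting f(x) = 2*x^2 - x - 9/2, the right-hand side is ∫_0^3 (2*x^2 - x - 9/2) v dx.
Compatibility check (pure Neumann): taking v ≡ 1 ∈ V gives 0 = ∫_0^3 f dx + (0) − (0), i.e. ∫_0^3 f dx must equal u'(0) − u'(3) = 0. Indeed ∫_0^3 (2*x^2 - x - 9/2) dx = 0, so the data are compatible. The solution is then unique only up to an additive constant (fix it e.g. by requiring ∫_0^3 u dx = 0).


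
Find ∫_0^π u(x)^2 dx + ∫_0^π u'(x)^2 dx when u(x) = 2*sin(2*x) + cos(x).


||u||_{H^1(0,π)}^2 = 32/3 + 11*π

u'(x) = -sin(x) + 4*cos(2*x).
Expand u² and (u')² and integrate term by term on (0, π), using: for integers n ≥ 1, ∫_0^π sin²(nx) dx = ∫_0^π cos²(nx) dx = π/2; for n ≠ n', ∫_0^π sin(nx)sin(n'x) dx = ∫_0^π cos(nx)cos(n'x) dx = 0; and by product-to-sum, ∫_0^π sin(nx)cos(n'x) dx = ½∫_0^π [sin((n+n')x) + sin((n−n')x)] dx, which is 0 when n+n' is even and 2n/(n²−n'²) when n+n' is odd (it need not vanish on (0, π)).
  u² squared terms: (2)²·∫sin(2x)² dx = 4·π/2 = 2*π;  (1)²·∫cos(x)² dx = 1·π/2 = π/2.
  u² cross terms: 2·(2)·(1)·∫sin(2x)·cos(x) dx = 4·(4/3) = 16/3.
  So ∫_0^π u² dx = 2*π + π/2 + 16/3 = 16/3 + 5*π/2.
  (u')² squared terms: (-1)²·∫sin(x)² dx = 1·π/2 = π/2;  (4)²·∫cos(2x)² dx = 16·π/2 = 8*π.
  (u')² cross terms: 2·(-1)·(4)·∫sin(x)·cos(2x) dx = -8·(-2/3) = 16/3.
  So ∫_0^π (u')² dx = π/2 + 8*π + 16/3 = 16/3 + 17*π/2.
||u||_{H^1}^2 = (16/3 + 5*π/2) + (16/3 + 17*π/2) = 32/3 + 11*π.


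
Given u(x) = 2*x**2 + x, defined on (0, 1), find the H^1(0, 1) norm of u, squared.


||u||_{H^1}^2 = 187/15

The H^1 norm (squared) on an interval (0, L) is
  ||u||_{H^1}^2 = ∫_0^L u(x)^2 dx + ∫_0^L u'(x)^2 dx.
Compute u'(x) = 4*x + 1.
Then u(x)^2 = 4*x**4 + 4*x**3 + x**2 and u'(x)^2 = 16*x**2 + 8*x + 1.
Integrate each monomial from 0 to 1 using ∫_0^1 c·x^n dx = c·1^(n+1)/(n+1):
  ∫_0^1 u(x)^2 dx = ∫_0^1 (4*x^4 + 4*x^3 + x^2) dx. Term by term:
    ∫_0^1 4*x^4 dx = 4/5;  ∫_0^1 4*x^3 dx = 1;  ∫_0^1 x^2 dx = 1/3.
  Sum: 4/5 + 1 + 1/3 = 32/15.
  ∫_0^1 u'(x)^2 dx = ∫_0^1 (16*x^2 + 8*x + 1) dx. Term by term:
    ∫_0^1 16*x^2 dx = 16/3;  ∫_0^1 8*x dx = 4;  ∫_0^1 1 dx = 1.
  Sum: 16/3 + 4 + 1 = 31/3.
Adding: ||u||_{H^1}^2 = 32/15 + 31/3 = 187/15.


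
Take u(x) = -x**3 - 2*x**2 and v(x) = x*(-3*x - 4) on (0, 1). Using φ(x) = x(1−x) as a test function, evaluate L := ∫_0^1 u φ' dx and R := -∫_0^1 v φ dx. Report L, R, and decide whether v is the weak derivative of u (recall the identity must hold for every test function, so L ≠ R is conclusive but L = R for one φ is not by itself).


LHS = 29/60, RHS = 29/60. Yes, v = u' weakly.

u(x) = -x**3 - 2*x**2, classical derivative u'(x) = -3*x**2 - 4*x.
φ(x) = x(1−x), so φ'(x) = 1 - 2*x.
Note φ(0) = φ(1) = 0, so the boundary term u·φ vanishes.
LHS = ∫_0^1 u(x) φ'(x) dx = ∫_0^1 (2*x^4 + 3*x^3 - 2*x^2) dx. Term by term:
  ∫_0^1 2*x^4 dx = 2/5;  ∫_0^1 3*x^3 dx = 3/4;  ∫_0^1 -2*x^2 dx = -2/3.
Sum: 2/5 + 3/4 − 2/3 = 29/60.
So LHS = 29/60.
∫_0^1 v(x) φ(x) dx = ∫_0^1 (3*x^4 + x^3 - 4*x^2) dx. Term by term:
  ∫_0^1 3*x^4 dx = 3/5;  ∫_0^1 x^3 dx = 1/4;  ∫_0^1 -4*x^2 dx = -4/3.
Sum: 3/5 + 1/4 − 4/3 = -29/60.
So RHS = -∫_0^1 v(x) φ(x) dx = 29/60.
LHS = RHS, so the identity holds for this test φ.
Moreover u is smooth here and v(x) = u'(x) = -3*x**2 - 4*x pointwise, so the identity holds for every test function. Hence v is the weak derivative of u.


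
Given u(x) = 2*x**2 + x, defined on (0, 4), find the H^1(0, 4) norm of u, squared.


||u||_{H^1}^2 = 22588/15

The H^1 norm (squared) on an interval (0, L) is
  ||u||_{H^1}^2 = ∫_0^L u(x)^2 dx + ∫_0^L u'(x)^2 dx.
Compute u'(x) = 4*x + 1.
Then u(x)^2 = 4*x**4 + 4*x**3 + x**2 and u'(x)^2 = 16*x**2 + 8*x + 1.
Integrate each monomial from 0 to 4 using ∫_0^4 c·x^n dx = c·4^(n+1)/(n+1):
  ∫_0^4 u(x)^2 dx = ∫_0^4 (4*x^4 + 4*x^3 + x^2) dx. Term by term:
    ∫_0^4 4*x^4 dx = 4096/5;  ∫_0^4 4*x^3 dx = 256;  ∫_0^4 x^2 dx = 64/3.
  Sum: 4096/5 + 256 + 64/3 = 16448/15.
  ∫_0^4 u'(x)^2 dx = ∫_0^4 (16*x^2 + 8*x + 1) dx. Term by term:
    ∫_0^4 16*x^2 dx = 1024/3;  ∫_0^4 8*x dx = 64;  ∫_0^4 1 dx = 4.
  Sum: 1024/3 + 64 + 4 = 1228/3.
Adding: ||u||_{H^1}^2 = 16448/15 + 1228/3 = 22588/15.


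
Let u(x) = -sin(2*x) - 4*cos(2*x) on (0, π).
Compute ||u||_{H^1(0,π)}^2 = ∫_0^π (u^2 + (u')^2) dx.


||u||_{H^1(0,π)}^2 = 85*π/2

u'(x) = 8*sin(2*x) - 2*cos(2*x).
Expand u² and (u')² and integrate term by term on (0, π), using: for integers n ≥ 1, ∫_0^π sin²(nx) dx = ∫_0^π cos²(nx) dx = π/2; for n ≠ n', ∫_0^π sin(nx)sin(n'x) dx = ∫_0^π cos(nx)cos(n'x) dx = 0; and by product-to-sum, ∫_0^π sin(nx)cos(n'x) dx = ½∫_0^π [sin((n+n')x) + sin((n−n')x)] dx, which is 0 when n+n' is even and 2n/(n²−n'²) when n+n' is odd (it need not vanish on (0, π)).
  u² squared terms: (-1)²·∫sin(2x)² dx = 1·π/2 = π/2;  (-4)²·∫cos(2x)² dx = 16·π/2 = 8*π.
  u² cross terms: 2·(-1)·(-4)·∫sin(2x)·cos(2x) dx = 8·(0) = 0.
  So ∫_0^π u² dx = π/2 + 8*π + 0 = 17*π/2.
  (u')² squared terms: (-2)²·∫cos(2x)² dx = 4·π/2 = 2*π;  (8)²·∫sin(2x)² dx = 64·π/2 = 32*π.
  (u')² cross terms: 2·(-2)·(8)·∫cos(2x)·sin(2x) dx = -32·(0) = 0.
  So ∫_0^π (u')² dx = 2*π + 32*π + 0 = 34*π.
||u||_{H^1}^2 = (17*π/2) + (34*π) = 85*π/2.


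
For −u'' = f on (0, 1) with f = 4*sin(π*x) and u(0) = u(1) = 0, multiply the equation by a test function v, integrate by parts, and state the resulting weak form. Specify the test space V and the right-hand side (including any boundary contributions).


V = H^1_0(0, 1) (so v(0) = v(1) = 0); weak form: ∫_0^1 u'v' dx = ∫_0^1 (4*sin(π*x)) v dx for all v ∈ V.

Multiply both sides by a test function v and integrate from 0 to 1:
  ∫_0^1 −u''(x) v(x) dx = ∫_0^1 f(x) v(x) dx.
Integrate the LHS by parts once:
  ∫_0^1 −u'' v dx = −[u'(x) v(x)]_0^1 + ∫_0^1 u'(x) v'(x) dx.
Thus ∫_0^1 u'(x) v'(x) dx = ∫_0^1 f(x) v(x) dx + [u'(x) v(x)]_0^1.
Choose V so that boundary terms are either known or forced to vanish.
u is Dirichlet: u(0) = u(1) = 0. Let V = H^1_0(0, 1); then v(0) = v(1) = 0, and [u' v]_0^1 = 0.
Weak formulation: find u (satisfying any essential BC) such that ∫_0^1 u'(x) v'(x) dx = ∫_0^1 f v dx for all v ∈ V.
Substituting f(x) = 4*sin(π*x), the right-hand side is ∫_0^1 (4*sin(π*x)) v dx.


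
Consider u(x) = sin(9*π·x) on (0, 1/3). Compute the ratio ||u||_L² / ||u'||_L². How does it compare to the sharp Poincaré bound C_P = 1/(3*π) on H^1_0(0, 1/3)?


||u||_L² / ||u'||_L² = 1/(9*π) < C_P = 1/(3*π).

u(x) = sin(9*π·x), so u'(x) = 9*π*cos(9*π*x).
Writing u(x) = A·sin(kπx/L) with A = 1 and k = 3, use ∫_0^L sin²(kπx/L) dx = L/2 and ∫_0^L cos²(kπx/L) dx = L/2.
u² = 1·sin²(9*π·x) and (u')² = 81*π^2·cos²(9*π·x), and each of sin², cos² integrates to L/2 = 1/6 over (0, 1/3).
∫_0^1/3 u² dx = 1/6, so ||u||_L² = sqrt(6)/6.
∫_0^1/3 (u')² dx = 27*π^2/2, so ||u'||_L² = 3*sqrt(6)*π/2.
Ratio ||u||_L² / ||u'||_L² = 1/(9*π).
Sharp Poincaré constant on H^1_0(0, 1/3) is C_P = L/π = 1/(3*π), achieved by sin(3*π·x).
This is the k = 3 harmonic; the ratio L/(kπ) is strictly less than C_P = L/π, consistent with the sharp inequality ||u||_L² ≤ C_P ||u'||_L².


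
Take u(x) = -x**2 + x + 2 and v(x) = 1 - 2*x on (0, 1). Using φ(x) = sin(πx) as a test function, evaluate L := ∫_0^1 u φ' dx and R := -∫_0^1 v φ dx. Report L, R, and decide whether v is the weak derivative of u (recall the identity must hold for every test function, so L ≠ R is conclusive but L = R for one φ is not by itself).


LHS = 0, RHS = 0. Yes, v = u' weakly.

u(x) = -x**2 + x + 2, classical derivative u'(x) = 1 - 2*x.
φ(x) = sin(πx), so φ'(x) = π*cos(π*x).
Note φ(0) = φ(1) = 0, so the boundary term u·φ vanishes.
LHS = ∫_0^1 u(x) φ'(x) dx = ∫_0^1 (-π*x^2*cos(π*x) + π*x*cos(π*x) + 2*π*cos(π*x)) dx. Term by term:
  ∫_0^1 2*π*cos(π*x) dx = 0;  ∫_0^1 π*x*cos(π*x) dx = -2/π;  ∫_0^1 -π*x^2*cos(π*x) dx = 2/π.
Sum: 0 − 2/π + 2/π = 0.
So LHS = 0.
∫_0^1 v(x) φ(x) dx = ∫_0^1 (-2*x*sin(π*x) + sin(π*x)) dx. Term by term:
  ∫_0^1 -2*x*sin(π*x) dx = -2/π;  ∫_0^1 sin(π*x) dx = 2/π.
Sum: -2/π + 2/π = 0.
So RHS = -∫_0^1 v(x) φ(x) dx = 0.
LHS = RHS, so the identity holds for this test φ.
Moreover u is smooth here and v(x) = u'(x) = 1 - 2*x pointwise, so the identity holds for every test function. Hence v is the weak derivative of u.


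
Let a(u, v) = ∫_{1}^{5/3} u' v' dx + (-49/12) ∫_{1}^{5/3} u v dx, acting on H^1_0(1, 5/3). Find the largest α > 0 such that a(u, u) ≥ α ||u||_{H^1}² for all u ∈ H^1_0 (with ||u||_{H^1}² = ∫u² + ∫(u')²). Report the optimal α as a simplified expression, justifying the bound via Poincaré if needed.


α = (-49 + 27*π^2)/(3*(4 + 9*π^2))

Coercivity of a(·,·) on H^1_0(1, 5/3) means a(u, u) ≥ α ||u||_{H^1}² for every u ∈ H^1_0.
The interval has length L = 2/3, and Poincaré/coercivity depend only on L. Here a(u, u) = ∫(u')² + (-49/12)·∫u².
Here c = -49/12 < 0 with |c| < (π/L)² = 9*π^2/4, so coercivity still holds. The condition a(u,u) ≥ α||u||_{H^1}² reads (1−α)∫(u')² ≥ (α−c)∫u². Any admissible α is ≤ 1 (rapidly oscillating u have ∫u²/∫(u')² → 0), and α = 1 would force 0 ≥ (1−c)∫u², impossible since c < 1; so 1−α > 0. By the sharp Poincaré inequality on H^1_0 of an interval of length L, ∫(u')² ≥ (π/L)²∫u² with equality for the first sine mode sin(π(x−x₀)/L) (x₀ the left endpoint), so the inequality holds for all u iff (1−α)(π/L)² ≥ α − c, i.e. α ≤ ((π/L)² + c)/((π/L)² + 1) = (1 + c(L/π)²)/(1 + (L/π)²). (Direct route, valid since c ≤ 0: Poincaré gives c∫u² ≥ c(L/π)²∫(u')², so a(u,u) ≥ (1 + c(L/π)²)∫(u')², while ||u||_{H^1}² ≤ (1 + (L/π)²)∫(u')²; dividing yields the same α.) With (π/L)² = 9*π^2/4 and c = -49/12, the largest admissible constant is α = ((π/L)² + c)/((π/L)² + 1).
Simplifying, α = (-49 + 27*π^2)/(3*(4 + 9*π^2)).


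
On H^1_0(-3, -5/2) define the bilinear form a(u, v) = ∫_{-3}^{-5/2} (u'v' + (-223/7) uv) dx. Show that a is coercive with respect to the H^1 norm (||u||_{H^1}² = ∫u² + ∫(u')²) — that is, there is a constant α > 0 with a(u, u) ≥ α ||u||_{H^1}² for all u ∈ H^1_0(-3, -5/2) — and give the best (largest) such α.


α = (-223 + 28*π^2)/(7*(1 + 4*π^2))

Coercivity of a(·,·) on H^1_0(-3, -5/2) means a(u, u) ≥ α ||u||_{H^1}² for every u ∈ H^1_0.
The interval has length L = 1/2, and Poincaré/coercivity depend only on L. Here a(u, u) = ∫(u')² + (-223/7)·∫u².
Here c = -223/7 < 0 with |c| < (π/L)² = 4*π^2, so coercivity still holds. The condition a(u,u) ≥ α||u||_{H^1}² reads (1−α)∫(u')² ≥ (α−c)∫u². Any admissible α is ≤ 1 (rapidly oscillating u have ∫u²/∫(u')² → 0), and α = 1 would force 0 ≥ (1−c)∫u², impossible since c < 1; so 1−α > 0. By the sharp Poincaré inequality on H^1_0 of an interval of length L, ∫(u')² ≥ (π/L)²∫u² with equality for the first sine mode sin(π(x−x₀)/L) (x₀ the left endpoint), so the inequality holds for all u iff (1−α)(π/L)² ≥ α − c, i.e. α ≤ ((π/L)² + c)/((π/L)² + 1) = (1 + c(L/π)²)/(1 + (L/π)²). (Direct route, valid since c ≤ 0: Poincaré gives c∫u² ≥ c(L/π)²∫(u')², so a(u,u) ≥ (1 + c(L/π)²)∫(u')², while ||u||_{H^1}² ≤ (1 + (L/π)²)∫(u')²; dividing yields the same α.) With (π/L)² = 4*π^2 and c = -223/7, the largest admissible constant is α = ((π/L)² + c)/((π/L)² + 1).
Simplifying, α = (-223 + 28*π^2)/(7*(1 + 4*π^2)).


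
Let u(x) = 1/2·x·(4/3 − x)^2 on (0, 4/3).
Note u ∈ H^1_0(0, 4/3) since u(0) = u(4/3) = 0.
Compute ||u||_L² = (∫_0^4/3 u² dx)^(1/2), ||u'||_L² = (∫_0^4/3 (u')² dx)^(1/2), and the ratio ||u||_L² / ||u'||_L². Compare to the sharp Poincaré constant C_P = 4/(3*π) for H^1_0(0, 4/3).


||u||_L² / ||u'||_L² = 2*sqrt(14)/21 < C_P = 4/(3*π).

u(x) = 1/2·x·(4/3 − x)^2, so u'(x) = (3*x - 4)*(9*x - 4)/18.
u(x) = 1/2·x·(4/3 − x)^2 vanishes at x = 0 and x = 4/3, so u ∈ H^1_0(0, 4/3). Differentiate via the product rule and integrate the resulting polynomials term by term.
  ∫_0^4/3 u² dx = ∫_0^4/3 (x^6/4 - 4*x^5/3 + 8*x^4/3 - 64*x^3/27 + 64*x^2/81) dx. Term by term:
    ∫_0^4/3 x^6/4 dx = 4096/15309;  ∫_0^4/3 -4*x^5/3 dx = -8192/6561;  ∫_0^4/3 8*x^4/3 dx = 8192/3645;
    ∫_0^4/3 -64*x^3/27 dx = -4096/2187;  ∫_0^4/3 64*x^2/81 dx = 4096/6561.
  Sum: 4096/15309 − 8192/6561 + 8192/3645 − 4096/2187 + 4096/6561 = 4096/229635.
  ∫_0^4/3 (u')² dx = ∫_0^4/3 (9*x^4/4 - 8*x^3 + 88*x^2/9 - 128*x/27 + 64/81) dx. Term by term:
    ∫_0^4/3 9*x^4/4 dx = 256/135;  ∫_0^4/3 -8*x^3 dx = -512/81;  ∫_0^4/3 88*x^2/9 dx = 5632/729;
    ∫_0^4/3 -128*x/27 dx = -1024/243;  ∫_0^4/3 64/81 dx = 256/243.
  Sum: 256/135 − 512/81 + 5632/729 − 1024/243 + 256/243 = 512/3645.
∫_0^4/3 u² dx = 4096/229635, so ||u||_L² = 64*sqrt(35)/2835.
∫_0^4/3 (u')² dx = 512/3645, so ||u'||_L² = 16*sqrt(10)/135.
Ratio ||u||_L² / ||u'||_L² = 2*sqrt(14)/21.
Sharp Poincaré constant on H^1_0(0, 4/3) is C_P = L/π = 4/(3*π), achieved by sin(3*π/4·x).
A polynomial bump cannot attain the sharp Poincaré constant (only the first sine eigenfunction does), so the ratio is strictly less than C_P, consistent with ||u||_L² ≤ C_P ||u'||_L².


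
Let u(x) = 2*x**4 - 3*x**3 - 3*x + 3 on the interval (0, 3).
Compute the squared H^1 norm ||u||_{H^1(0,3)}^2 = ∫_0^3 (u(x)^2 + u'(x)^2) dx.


||u||_{H^1}^2 = 257526/35

The H^1 norm (squared) on an interval (0, L) is
  ||u||_{H^1}^2 = ∫_0^L u(x)^2 dx + ∫_0^L u'(x)^2 dx.
Compute u'(x) = 8*x**3 - 9*x**2 - 3.
Then u(x)^2 = 4*x**8 - 12*x**7 + 9*x**6 - 12*x**5 + 30*x**4 - 18*x**3 + 9*x**2 - 18*x + 9 and u'(x)^2 = 64*x**6 - 144*x**5 + 81*x**4 - 48*x**3 + 54*x**2 + 9.
Integrate each monomial from 0 to 3 using ∫_0^3 c·x^n dx = c·3^(n+1)/(n+1):
  ∫_0^3 u(x)^2 dx = ∫_0^3 (4*x^8 - 12*x^7 + 9*x^6 - 12*x^5 + 30*x^4 - 18*x^3 + 9*x^2 - 18*x + 9) dx. Term by term:
    ∫_0^3 4*x^8 dx = 8748;  ∫_0^3 -12*x^7 dx = -19683/2;  ∫_0^3 9*x^6 dx = 19683/7;
    ∫_0^3 -12*x^5 dx = -1458;  ∫_0^3 30*x^4 dx = 1458;  ∫_0^3 -18*x^3 dx = -729/2;
    ∫_0^3 9*x^2 dx = 81;  ∫_0^3 -18*x dx = -81;  ∫_0^3 9 dx = 27.
  Sum: 8748 − 19683/2 + 19683/7 − 1458 + 1458 − 729/2 + 81 − 81 + 27 = 9666/7.
  ∫_0^3 u'(x)^2 dx = ∫_0^3 (64*x^6 - 144*x^5 + 81*x^4 - 48*x^3 + 54*x^2 + 9) dx. Term by term:
    ∫_0^3 64*x^6 dx = 139968/7;  ∫_0^3 -144*x^5 dx = -17496;  ∫_0^3 81*x^4 dx = 19683/5;
    ∫_0^3 -48*x^3 dx = -972;  ∫_0^3 54*x^2 dx = 486;  ∫_0^3 9 dx = 27.
  Sum: 139968/7 − 17496 + 19683/5 − 972 + 486 + 27 = 209196/35.
Adding: ||u||_{H^1}^2 = 9666/7 + 209196/35 = 257526/35.


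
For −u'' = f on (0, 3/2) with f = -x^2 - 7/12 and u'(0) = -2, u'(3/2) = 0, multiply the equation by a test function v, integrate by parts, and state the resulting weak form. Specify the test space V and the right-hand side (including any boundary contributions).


V = H^1(0, 3/2) (v unrestricted at boundary; u is determined up to an additive constant); weak form: ∫_0^3/2 u'v' dx = ∫_0^3/2 (-x^2 - 7/12) v dx + 2·v(0) for all v ∈ V.

Multiply both sides by a test function v and integrate from 0 to 3/2:
  ∫_0^3/2 −u''(x) v(x) dx = ∫_0^3/2 f(x) v(x) dx.
Integrate the LHS by parts once:
  ∫_0^3/2 −u'' v dx = −[u'(x) v(x)]_0^3/2 + ∫_0^3/2 u'(x) v'(x) dx.
Thus ∫_0^3/2 u'(x) v'(x) dx = ∫_0^3/2 f(x) v(x) dx + [u'(x) v(x)]_0^3/2.
Choose V so that boundary terms are either known or forced to vanish.
u has inhomogeneous Neumann u'(0) = -2, u'(3/2) = 0. [u' v]_0^3/2 = (0)·v(3/2) − (-2)·v(0) = 2·v(0). Take V = H^1(0, 3/2); boundary term becomes part of RHS.
Weak formulation: find u (satisfying any essential BC) such that ∫_0^3/2 u'(x) v'(x) dx = ∫_0^3/2 f v dx + 2·v(0) for all v ∈ V (Neumann data are natural BCs: they enter the RHS as boundary terms).
Substituting f(x) = -x^2 - 7/12, the right-hand side is ∫_0^3/2 (-x^2 - 7/12) v dx + 2·v(0).
Compatibility check (pure Neumann): taking v ≡ 1 ∈ V gives 0 = ∫_0^3/2 f dx + (0) − (-2), i.e. ∫_0^3/2 f dx must equal u'(0) − u'(3/2) = -2. Indeed ∫_0^3/2 (-x^2 - 7/12) dx = -2, so the data are compatible. The solution is then unique only up to an additive constant (fix it e.g. by requiring ∫_0^3/2 u dx = 0).


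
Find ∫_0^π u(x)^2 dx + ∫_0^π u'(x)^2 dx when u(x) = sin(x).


||u||_{H^1(0,π)}^2 = π

u'(x) = cos(x).
Expand u² and (u')² and integrate term by term on (0, π), using: for integers n ≥ 1, ∫_0^π sin²(nx) dx = ∫_0^π cos²(nx) dx = π/2; for n ≠ n', ∫_0^π sin(nx)sin(n'x) dx = ∫_0^π cos(nx)cos(n'x) dx = 0; and by product-to-sum, ∫_0^π sin(nx)cos(n'x) dx = ½∫_0^π [sin((n+n')x) + sin((n−n')x)] dx, which is 0 when n+n' is even and 2n/(n²−n'²) when n+n' is odd (it need not vanish on (0, π)).
  u² squared terms: (1)²·∫sin(x)² dx = 1·π/2 = π/2.
  So ∫_0^π u² dx = π/2.
  (u')² squared terms: (1)²·∫cos(x)² dx = 1·π/2 = π/2.
  So ∫_0^π (u')² dx = π/2.
||u||_{H^1}^2 = (π/2) + (π/2) = π.


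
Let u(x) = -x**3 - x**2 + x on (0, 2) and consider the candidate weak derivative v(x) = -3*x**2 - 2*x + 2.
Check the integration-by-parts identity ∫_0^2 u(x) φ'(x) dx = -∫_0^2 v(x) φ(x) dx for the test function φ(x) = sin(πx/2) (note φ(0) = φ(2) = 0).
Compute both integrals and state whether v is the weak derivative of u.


LHS = -96/π^3 + 28/π, RHS = -96/π^3 + 24/π. No, v is not the weak derivative of u.

u(x) = -x**3 - x**2 + x, classical derivative u'(x) = -3*x**2 - 2*x + 1.
φ(x) = sin(πx/2), so φ'(x) = π*cos(π*x/2)/2.
Note φ(0) = φ(2) = 0, so the boundary term u·φ vanishes.
LHS = ∫_0^2 u(x) φ'(x) dx = ∫_0^2 (-π*x^3*cos(π*x/2)/2 - π*x^2*cos(π*x/2)/2 + π*x*cos(π*x/2)/2) dx. Term by term:
  ∫_0^2 π*x*cos(π*x/2)/2 dx = -4/π;  ∫_0^2 -π*x^2*cos(π*x/2)/2 dx = 8/π;  ∫_0^2 -π*x^3*cos(π*x/2)/2 dx = -96/π^3 + 24/π.
Sum: -4/π + 8/π + -96/π^3 + 24/π = -96/π^3 + 28/π.
So LHS = -96/π^3 + 28/π.
∫_0^2 v(x) φ(x) dx = ∫_0^2 (-3*x^2*sin(π*x/2) - 2*x*sin(π*x/2) + 2*sin(π*x/2)) dx. Term by term:
  ∫_0^2 2*sin(π*x/2) dx = 8/π;  ∫_0^2 -3*x^2*sin(π*x/2) dx = -24/π + 96/π^3;  ∫_0^2 -2*x*sin(π*x/2) dx = -8/π.
Sum: 8/π + -24/π + 96/π^3 − 8/π = -24/π + 96/π^3.
So RHS = -∫_0^2 v(x) φ(x) dx = -96/π^3 + 24/π.
LHS − RHS = 4/π ≠ 0, so the identity fails.
(For a valid weak derivative the identity must hold for EVERY test function, in particular this one. The failure shows v is NOT the weak derivative of u.)
Correct weak derivative would be u'(x) = -3*x**2 - 2*x + 1.


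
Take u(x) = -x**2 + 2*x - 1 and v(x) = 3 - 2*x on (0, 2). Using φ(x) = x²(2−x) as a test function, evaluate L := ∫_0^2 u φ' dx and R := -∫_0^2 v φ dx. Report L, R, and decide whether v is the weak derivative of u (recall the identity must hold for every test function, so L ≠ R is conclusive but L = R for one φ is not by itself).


LHS = 8/15, RHS = -4/5. No, v is not the weak derivative of u.

u(x) = -x**2 + 2*x - 1, classical derivative u'(x) = 2 - 2*x.
φ(x) = x²(2−x), so φ'(x) = x*(4 - 3*x).
Note φ(0) = φ(2) = 0, so the boundary term u·φ vanishes.
LHS = ∫_0^2 u(x) φ'(x) dx = ∫_0^2 (3*x^4 - 10*x^3 + 11*x^2 - 4*x) dx. Term by term:
  ∫_0^2 3*x^4 dx = 96/5;  ∫_0^2 -10*x^3 dx = -40;  ∫_0^2 11*x^2 dx = 88/3;
  ∫_0^2 -4*x dx = -8.
Sum: 96/5 − 40 + 88/3 − 8 = 8/15.
So LHS = 8/15.
∫_0^2 v(x) φ(x) dx = ∫_0^2 (2*x^4 - 7*x^3 + 6*x^2) dx. Term by term:
  ∫_0^2 2*x^4 dx = 64/5;  ∫_0^2 -7*x^3 dx = -28;  ∫_0^2 6*x^2 dx = 16.
Sum: 64/5 − 28 + 16 = 4/5.
So RHS = -∫_0^2 v(x) φ(x) dx = -4/5.
LHS − RHS = 4/3 ≠ 0, so the identity fails.
(For a valid weak derivative the identity must hold for EVERY test function, in particular this one. The failure shows v is NOT the weak derivative of u.)
Correct weak derivative would be u'(x) = 2 - 2*x.


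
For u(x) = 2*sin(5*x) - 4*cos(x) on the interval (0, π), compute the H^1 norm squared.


||u||_{H^1(0,π)}^2 = 68*π

u'(x) = 4*sin(x) + 10*cos(5*x).
Expand u² and (u')² and integrate term by term on (0, π), using: for integers n ≥ 1, ∫_0^π sin²(nx) dx = ∫_0^π cos²(nx) dx = π/2; for n ≠ n', ∫_0^π sin(nx)sin(n'x) dx = ∫_0^π cos(nx)cos(n'x) dx = 0; and by product-to-sum, ∫_0^π sin(nx)cos(n'x) dx = ½∫_0^π [sin((n+n')x) + sin((n−n')x)] dx, which is 0 when n+n' is even and 2n/(n²−n'²) when n+n' is odd (it need not vanish on (0, π)).
  u² squared terms: (-4)²·∫cos(x)² dx = 16·π/2 = 8*π;  (2)²·∫sin(5x)² dx = 4·π/2 = 2*π.
  u² cross terms: 2·(-4)·(2)·∫cos(x)·sin(5x) dx = -16·(0) = 0.
  So ∫_0^π u² dx = 8*π + 2*π + 0 = 10*π.
  (u')² squared terms: (4)²·∫sin(x)² dx = 16·π/2 = 8*π;  (10)²·∫cos(5x)² dx = 100·π/2 = 50*π.
  (u')² cross terms: 2·(4)·(10)·∫sin(x)·cos(5x) dx = 80·(0) = 0.
  So ∫_0^π (u')² dx = 8*π + 50*π + 0 = 58*π.
||u||_{H^1}^2 = (10*π) + (58*π) = 68*π.


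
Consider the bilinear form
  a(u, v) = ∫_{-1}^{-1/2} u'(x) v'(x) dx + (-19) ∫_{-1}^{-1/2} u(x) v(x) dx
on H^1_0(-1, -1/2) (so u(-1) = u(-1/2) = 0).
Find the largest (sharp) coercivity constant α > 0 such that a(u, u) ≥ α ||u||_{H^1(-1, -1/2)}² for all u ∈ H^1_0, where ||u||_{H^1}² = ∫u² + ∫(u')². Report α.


α = (-19 + 4*π^2)/(1 + 4*π^2)

Coercivity of a(·,·) on H^1_0(-1, -1/2) means a(u, u) ≥ α ||u||_{H^1}² for every u ∈ H^1_0.
The interval has length L = 1/2, and Poincaré/coercivity depend only on L. Here a(u, u) = ∫(u')² + (-19)·∫u².
Here c = -19 < 0 with |c| < (π/L)² = 4*π^2, so coercivity still holds. The condition a(u,u) ≥ α||u||_{H^1}² reads (1−α)∫(u')² ≥ (α−c)∫u². Any admissible α is ≤ 1 (rapidly oscillating u have ∫u²/∫(u')² → 0), and α = 1 would force 0 ≥ (1−c)∫u², impossible since c < 1; so 1−α > 0. By the sharp Poincaré inequality on H^1_0 of an interval of length L, ∫(u')² ≥ (π/L)²∫u² with equality for the first sine mode sin(π(x−x₀)/L) (x₀ the left endpoint), so the inequality holds for all u iff (1−α)(π/L)² ≥ α − c, i.e. α ≤ ((π/L)² + c)/((π/L)² + 1) = (1 + c(L/π)²)/(1 + (L/π)²). (Direct route, valid since c ≤ 0: Poincaré gives c∫u² ≥ c(L/π)²∫(u')², so a(u,u) ≥ (1 + c(L/π)²)∫(u')², while ||u||_{H^1}² ≤ (1 + (L/π)²)∫(u')²; dividing yields the same α.) With (π/L)² = 4*π^2 and c = -19, the largest admissible constant is α = ((π/L)² + c)/((π/L)² + 1).
Simplifying, α = (-19 + 4*π^2)/(1 + 4*π^2).


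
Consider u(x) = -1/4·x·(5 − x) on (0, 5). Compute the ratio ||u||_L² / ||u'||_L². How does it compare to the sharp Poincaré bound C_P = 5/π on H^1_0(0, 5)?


||u||_L² / ||u'||_L² = sqrt(10)/2 < C_P = 5/π.

u(x) = -1/4·x·(5 − x), so u'(x) = x/2 - 5/4.
u(x) = -1/4·x·(5 − x) vanishes at x = 0 and x = 5, so u ∈ H^1_0(0, 5). Differentiate via the product rule and integrate the resulting polynomials term by term.
  ∫_0^5 u² dx = ∫_0^5 (x^4/16 - 5*x^3/8 + 25*x^2/16) dx. Term by term:
    ∫_0^5 x^4/16 dx = 625/16;  ∫_0^5 -5*x^3/8 dx = -3125/32;  ∫_0^5 25*x^2/16 dx = 3125/48.
  Sum: 625/16 − 3125/32 + 3125/48 = 625/96.
  ∫_0^5 (u')² dx = ∫_0^5 (x^2/4 - 5*x/4 + 25/16) dx. Term by term:
    ∫_0^5 x^2/4 dx = 125/12;  ∫_0^5 -5*x/4 dx = -125/8;  ∫_0^5 25/16 dx = 125/16.
  Sum: 125/12 − 125/8 + 125/16 = 125/48.
∫_0^5 u² dx = 625/96, so ||u||_L² = 25*sqrt(6)/24.
∫_0^5 (u')² dx = 125/48, so ||u'||_L² = 5*sqrt(15)/12.
Ratio ||u||_L² / ||u'||_L² = sqrt(10)/2.
Sharp Poincaré constant on H^1_0(0, 5) is C_P = L/π = 5/π, achieved by sin(π/5·x).
A polynomial bump cannot attain the sharp Poincaré constant (only the first sine eigenfunction does), so the ratio is strictly less than C_P, consistent with ||u||_L² ≤ C_P ||u'||_L².


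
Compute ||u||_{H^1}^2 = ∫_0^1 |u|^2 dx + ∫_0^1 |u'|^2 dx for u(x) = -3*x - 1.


||u||_{H^1}^2 = 16

The H^1 norm (squared) on an interval (0, L) is
  ||u||_{H^1}^2 = ∫_0^L u(x)^2 dx + ∫_0^L u'(x)^2 dx.
Compute u'(x) = -3.
Then u(x)^2 = 9*x**2 + 6*x + 1 and u'(x)^2 = 9.
Integrate each monomial from 0 to 1 using ∫_0^1 c·x^n dx = c·1^(n+1)/(n+1):
  ∫_0^1 u(x)^2 dx = ∫_0^1 (9*x^2 + 6*x + 1) dx. Term by term:
    ∫_0^1 9*x^2 dx = 3;  ∫_0^1 6*x dx = 3;  ∫_0^1 1 dx = 1.
  Sum: 3 + 3 + 1 = 7.
  ∫_0^1 u'(x)^2 dx = ∫_0^1 (9) dx. Term by term:
    ∫_0^1 9 dx = 9.
Adding: ||u||_{H^1}^2 = 7 + 9 = 16.


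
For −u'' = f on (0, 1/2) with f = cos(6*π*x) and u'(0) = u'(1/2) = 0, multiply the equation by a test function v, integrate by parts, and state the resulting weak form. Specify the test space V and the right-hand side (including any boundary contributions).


V = H^1(0, 1/2) (no boundary constraint on v; u is determined up to an additive constant); weak form: ∫_0^1/2 u'v' dx = ∫_0^1/2 (cos(6*π*x)) v dx for all v ∈ V.

Multiply both sides by a test function v and integrate from 0 to 1/2:
  ∫_0^1/2 −u''(x) v(x) dx = ∫_0^1/2 f(x) v(x) dx.
Integrate the LHS by parts once:
  ∫_0^1/2 −u'' v dx = −[u'(x) v(x)]_0^1/2 + ∫_0^1/2 u'(x) v'(x) dx.
Thus ∫_0^1/2 u'(x) v'(x) dx = ∫_0^1/2 f(x) v(x) dx + [u'(x) v(x)]_0^1/2.
Choose V so that boundary terms are either known or forced to vanish.
u has homogeneous Neumann: u'(0) = u'(1/2) = 0. So [u' v]_0^1/2 = 0·v(1/2) − 0·v(0) = 0 for any v; take V = H^1(0, 1/2).
Weak formulation: find u (satisfying any essential BC) such that ∫_0^1/2 u'(x) v'(x) dx = ∫_0^1/2 f v dx for all v ∈ V (homogeneous Neumann, so boundary terms vanish).
Substituting f(x) = cos(6*π*x), the right-hand side is ∫_0^1/2 (cos(6*π*x)) v dx.
Compatibility check (pure Neumann): taking v ≡ 1 ∈ V gives 0 = ∫_0^1/2 f dx + (0) − (0), i.e. ∫_0^1/2 f dx must equal u'(0) − u'(1/2) = 0. Indeed ∫_0^1/2 (cos(6*π*x)) dx = 0, so the data are compatible. The solution is then unique only up to an additive constant (fix it e.g. by requiring ∫_0^1/2 u dx = 0).


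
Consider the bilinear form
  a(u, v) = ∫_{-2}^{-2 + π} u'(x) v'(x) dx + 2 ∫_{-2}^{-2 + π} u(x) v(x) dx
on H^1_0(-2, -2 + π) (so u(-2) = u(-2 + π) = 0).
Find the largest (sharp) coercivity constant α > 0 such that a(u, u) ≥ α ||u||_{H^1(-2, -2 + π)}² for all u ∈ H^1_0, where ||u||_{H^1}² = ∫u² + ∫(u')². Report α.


α = 1

Coercivity of a(·,·) on H^1_0(-2, -2 + π) means a(u, u) ≥ α ||u||_{H^1}² for every u ∈ H^1_0.
The interval has length L = π, and Poincaré/coercivity depend only on L. Here a(u, u) = ∫(u')² + (2)·∫u².
Here c = 2 ≥ 1, so a(u,u) = ∫(u')² + c∫u² ≥ ∫(u')² + ∫u² = ||u||_{H^1}², i.e. α = 1 works. No larger α is possible: a(u,u) ≥ α||u||_{H^1}² means (1−α)∫(u')² ≥ (α−c)∫u², and for the modes u_n = sin(nπ(x−x₀)/L) (x₀ the left endpoint) one has ∫u_n²/∫(u_n')² = (L/(nπ))² → 0, so a(u_n,u_n)/||u_n||_{H^1}² → 1. Hence the optimal constant is α = 1.
Therefore α = 1.


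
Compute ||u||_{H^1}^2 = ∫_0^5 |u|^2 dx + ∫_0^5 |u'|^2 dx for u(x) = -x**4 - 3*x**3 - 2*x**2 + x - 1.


||u||_{H^1}^2 = 284289395/252

The H^1 norm (squared) on an interval (0, L) is
  ||u||_{H^1}^2 = ∫_0^L u(x)^2 dx + ∫_0^L u'(x)^2 dx.
Compute u'(x) = -4*x**3 - 9*x**2 - 4*x + 1.
Then u(x)^2 = x**8 + 6*x**7 + 13*x**6 + 10*x**5 + 2*x**3 + 5*x**2 - 2*x + 1 and u'(x)^2 = 16*x**6 + 72*x**5 + 113*x**4 + 64*x**3 - 2*x**2 - 8*x + 1.
Integrate each monomial from 0 to 5 using ∫_0^5 c·x^n dx = c·5^(n+1)/(n+1):
  ∫_0^5 u(x)^2 dx = ∫_0^5 (x^8 + 6*x^7 + 13*x^6 + 10*x^5 + 2*x^3 + 5*x^2 - 2*x + 1) dx. Term by term:
    ∫_0^5 x^8 dx = 1953125/9;  ∫_0^5 6*x^7 dx = 1171875/4;  ∫_0^5 13*x^6 dx = 1015625/7;
    ∫_0^5 10*x^5 dx = 78125/3;  ∫_0^5 2*x^3 dx = 625/2;  ∫_0^5 5*x^2 dx = 625/3;
    ∫_0^5 -2*x dx = -25;  ∫_0^5 1 dx = 5.
  Sum: 1953125/9 + 1171875/4 + 1015625/7 + 78125/3 + 625/2 + 625/3 − 25 + 5 = 171766835/252.
  ∫_0^5 u'(x)^2 dx = ∫_0^5 (16*x^6 + 72*x^5 + 113*x^4 + 64*x^3 - 2*x^2 - 8*x + 1) dx. Term by term:
    ∫_0^5 16*x^6 dx = 1250000/7;  ∫_0^5 72*x^5 dx = 187500;  ∫_0^5 113*x^4 dx = 70625;
    ∫_0^5 64*x^3 dx = 10000;  ∫_0^5 -2*x^2 dx = -250/3;  ∫_0^5 -8*x dx = -100;
    ∫_0^5 1 dx = 5.
  Sum: 1250000/7 + 187500 + 70625 + 10000 − 250/3 − 100 + 5 = 9376880/21.
Adding: ||u||_{H^1}^2 = 171766835/252 + 9376880/21 = 284289395/252.


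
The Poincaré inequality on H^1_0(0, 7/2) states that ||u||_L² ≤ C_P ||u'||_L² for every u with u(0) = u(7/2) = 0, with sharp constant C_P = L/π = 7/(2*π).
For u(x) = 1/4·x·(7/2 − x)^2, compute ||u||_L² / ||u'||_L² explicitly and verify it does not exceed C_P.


||u||_L² / ||u'||_L² = sqrt(14)/4 < C_P = 7/(2*π).

u(x) = 1/4·x·(7/2 − x)^2, so u'(x) = (2*x - 7)*(6*x - 7)/16.
u(x) = 1/4·x·(7/2 − x)^2 vanishes at x = 0 and x = 7/2, so u ∈ H^1_0(0, 7/2). Differentiate via the product rule and integrate the resulting polynomials term by term.
  ∫_0^7/2 u² dx = ∫_0^7/2 (x^6/16 - 7*x^5/8 + 147*x^4/32 - 343*x^3/32 + 2401*x^2/256) dx. Term by term:
    ∫_0^7/2 x^6/16 dx = 117649/2048;  ∫_0^7/2 -7*x^5/8 dx = -823543/3072;  ∫_0^7/2 147*x^4/32 dx = 2470629/5120;
    ∫_0^7/2 -343*x^3/32 dx = -823543/2048;  ∫_0^7/2 2401*x^2/256 dx = 823543/6144.
  Sum: 117649/2048 − 823543/3072 + 2470629/5120 − 823543/2048 + 823543/6144 = 117649/30720.
  ∫_0^7/2 (u')² dx = ∫_0^7/2 (9*x^4/16 - 21*x^3/4 + 539*x^2/32 - 343*x/16 + 2401/256) dx. Term by term:
    ∫_0^7/2 9*x^4/16 dx = 151263/2560;  ∫_0^7/2 -21*x^3/4 dx = -50421/256;  ∫_0^7/2 539*x^2/32 dx = 184877/768;
    ∫_0^7/2 -343*x/16 dx = -16807/128;  ∫_0^7/2 2401/256 dx = 16807/512.
  Sum: 151263/2560 − 50421/256 + 184877/768 − 16807/128 + 16807/512 = 16807/3840.
∫_0^7/2 u² dx = 117649/30720, so ||u||_L² = 343*sqrt(30)/960.
∫_0^7/2 (u')² dx = 16807/3840, so ||u'||_L² = 49*sqrt(105)/240.
Ratio ||u||_L² / ||u'||_L² = sqrt(14)/4.
Sharp Poincaré constant on H^1_0(0, 7/2) is C_P = L/π = 7/(2*π), achieved by sin(2*π/7·x).
A polynomial bump cannot attain the sharp Poincaré constant (only the first sine eigenfunction does), so the ratio is strictly less than C_P, consistent with ||u||_L² ≤ C_P ||u'||_L².


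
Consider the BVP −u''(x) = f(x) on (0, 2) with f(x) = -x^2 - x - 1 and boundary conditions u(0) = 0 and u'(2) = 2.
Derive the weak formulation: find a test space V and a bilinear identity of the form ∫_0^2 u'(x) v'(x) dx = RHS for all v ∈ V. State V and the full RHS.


V = {v ∈ H^1(0, 2) : v(0) = 0} (test functions vanish at x = 0 where u is specified); weak form: ∫_0^2 u'v' dx = ∫_0^2 (-x^2 - x - 1) v dx + 2·v(2) for all v ∈ V.

Multiply both sides by a test function v and integrate from 0 to 2:
  ∫_0^2 −u''(x) v(x) dx = ∫_0^2 f(x) v(x) dx.
Integrate the LHS by parts once:
  ∫_0^2 −u'' v dx = −[u'(x) v(x)]_0^2 + ∫_0^2 u'(x) v'(x) dx.
Thus ∫_0^2 u'(x) v'(x) dx = ∫_0^2 f(x) v(x) dx + [u'(x) v(x)]_0^2.
Choose V so that boundary terms are either known or forced to vanish.
Mixed BC: u(0) = 0 (Dirichlet) and u'(2) = 2 (Neumann). Define V = {v ∈ H^1(0, 2) : v(0) = 0}. Then [u' v]_0^2 = u'(2)·v(2) − u'(0)·0 = 2·v(2).
Weak formulation: find u (satisfying any essential BC) such that ∫_0^2 u'(x) v'(x) dx = ∫_0^2 f v dx + 2·v(2) for all v ∈ V (Dirichlet at 0 absorbed into V; Neumann datum at x = 2 contributes the boundary term).
Substituting f(x) = -x^2 - x - 1, the right-hand side is ∫_0^2 (-x^2 - x - 1) v dx + 2·v(2).


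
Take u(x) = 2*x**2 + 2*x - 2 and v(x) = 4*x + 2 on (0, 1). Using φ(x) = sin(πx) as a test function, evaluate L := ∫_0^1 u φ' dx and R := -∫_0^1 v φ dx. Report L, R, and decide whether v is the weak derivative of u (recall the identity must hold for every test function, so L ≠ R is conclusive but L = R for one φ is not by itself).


LHS = -8/π, RHS = -8/π. Yes, v = u' weakly.

u(x) = 2*x**2 + 2*x - 2, classical derivative u'(x) = 4*x + 2.
φ(x) = sin(πx), so φ'(x) = π*cos(π*x).
Note φ(0) = φ(1) = 0, so the boundary term u·φ vanishes.
LHS = ∫_0^1 u(x) φ'(x) dx = ∫_0^1 (2*π*x^2*cos(π*x) + 2*π*x*cos(π*x) - 2*π*cos(π*x)) dx. Term by term:
  ∫_0^1 -2*π*cos(π*x) dx = 0;  ∫_0^1 2*π*x*cos(π*x) dx = -4/π;  ∫_0^1 2*π*x^2*cos(π*x) dx = -4/π.
Sum: 0 − 4/π − 4/π = -8/π.
So LHS = -8/π.
∫_0^1 v(x) φ(x) dx = ∫_0^1 (4*x*sin(π*x) + 2*sin(π*x)) dx. Term by term:
  ∫_0^1 2*sin(π*x) dx = 4/π;  ∫_0^1 4*x*sin(π*x) dx = 4/π.
Sum: 4/π + 4/π = 8/π.
So RHS = -∫_0^1 v(x) φ(x) dx = -8/π.
LHS = RHS, so the identity holds for this test φ.
Moreover u is smooth here and v(x) = u'(x) = 4*x + 2 pointwise, so the identity holds for every test function. Hence v is the weak derivative of u.


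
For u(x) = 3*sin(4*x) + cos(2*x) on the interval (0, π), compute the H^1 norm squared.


||u||_{H^1(0,π)}^2 = 79*π

u'(x) = -2*sin(2*x) + 12*cos(4*x).
Expand u² and (u')² and integrate term by term on (0, π), using: for integers n ≥ 1, ∫_0^π sin²(nx) dx = ∫_0^π cos²(nx) dx = π/2; for n ≠ n', ∫_0^π sin(nx)sin(n'x) dx = ∫_0^π cos(nx)cos(n'x) dx = 0; and by product-to-sum, ∫_0^π sin(nx)cos(n'x) dx = ½∫_0^π [sin((n+n')x) + sin((n−n')x)] dx, which is 0 when n+n' is even and 2n/(n²−n'²) when n+n' is odd (it need not vanish on (0, π)).
  u² squared terms: (3)²·∫sin(4x)² dx = 9·π/2 = 9*π/2;  (1)²·∫cos(2x)² dx = 1·π/2 = π/2.
  u² cross terms: 2·(3)·(1)·∫sin(4x)·cos(2x) dx = 6·(0) = 0.
  So ∫_0^π u² dx = 9*π/2 + π/2 + 0 = 5*π.
  (u')² squared terms: (-2)²·∫sin(2x)² dx = 4·π/2 = 2*π;  (12)²·∫cos(4x)² dx = 144·π/2 = 72*π.
  (u')² cross terms: 2·(-2)·(12)·∫sin(2x)·cos(4x) dx = -48·(0) = 0.
  So ∫_0^π (u')² dx = 2*π + 72*π + 0 = 74*π.
||u||_{H^1}^2 = (5*π) + (74*π) = 79*π.
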